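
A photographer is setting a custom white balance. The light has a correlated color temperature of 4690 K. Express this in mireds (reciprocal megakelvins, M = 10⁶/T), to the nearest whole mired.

M = 10⁶ / 4690 = 213.220 → 213 mireds.

213 mireds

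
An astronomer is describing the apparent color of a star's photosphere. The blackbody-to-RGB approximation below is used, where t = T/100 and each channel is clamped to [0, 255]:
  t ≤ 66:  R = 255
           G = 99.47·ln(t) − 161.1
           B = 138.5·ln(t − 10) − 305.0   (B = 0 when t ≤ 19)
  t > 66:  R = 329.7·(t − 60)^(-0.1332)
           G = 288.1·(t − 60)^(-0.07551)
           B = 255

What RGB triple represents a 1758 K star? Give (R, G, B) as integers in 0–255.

(255, 124, 0)

t = 1758/100 = 17.58; the t ≤ 66 branch applies.
R = 255 by definition for t ≤ 66.
G = 99.47·ln 17.58 − 161.1 = 99.47·2.8668 − 161.1 = 124.057.
t = 17.58 ≤ 19, so B = 0.
Rounded: (255, 124, 0).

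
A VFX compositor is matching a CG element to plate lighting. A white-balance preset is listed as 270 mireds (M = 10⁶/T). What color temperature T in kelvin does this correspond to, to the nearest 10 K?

3700 K

T = 10⁶ / 270 = 3703.70 K → 3700 K.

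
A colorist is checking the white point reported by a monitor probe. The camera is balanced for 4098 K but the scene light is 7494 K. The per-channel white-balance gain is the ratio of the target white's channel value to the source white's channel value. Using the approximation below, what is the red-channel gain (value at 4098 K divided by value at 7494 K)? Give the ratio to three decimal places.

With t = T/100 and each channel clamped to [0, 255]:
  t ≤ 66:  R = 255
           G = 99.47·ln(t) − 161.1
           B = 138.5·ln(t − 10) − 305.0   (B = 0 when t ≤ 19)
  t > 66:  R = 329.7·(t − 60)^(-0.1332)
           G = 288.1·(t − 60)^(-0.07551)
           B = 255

1.109

At 7494 K (t = 74.94):
  R = 329.7·(74.94 − 60)^(-0.1332) = 329.7·14.94^(-0.1332) = 329.7·0.69755 = 229.983.
At 4098 K (t = 40.98):
  R = 255 by definition for t ≤ 66.
Gain = 255.000 / 229.983 = 1.1088 → 1.109.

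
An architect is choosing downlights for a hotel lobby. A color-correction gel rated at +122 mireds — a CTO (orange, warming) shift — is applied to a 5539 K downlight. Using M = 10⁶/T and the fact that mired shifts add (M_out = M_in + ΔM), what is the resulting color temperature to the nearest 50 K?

M_in = 10⁶/5539 = 180.54 mireds.
M_out = 180.54 + (+122) = 302.54 mireds.
T_out = 10⁶/302.54 = 3305.4 K → 3300 K.

3300 K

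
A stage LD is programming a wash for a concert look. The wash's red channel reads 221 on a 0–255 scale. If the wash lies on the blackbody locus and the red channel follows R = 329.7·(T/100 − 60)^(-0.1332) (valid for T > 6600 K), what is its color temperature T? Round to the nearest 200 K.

8000 K

(t − 60)^(-0.1332) = 221/329.7 = 0.67031.
t − 60 = 0.67031^(1/-0.1332) = 0.67031^(-7.508) = 20.149, so t = 80.149.
T = 100·t = 8015 K → 8000 K to the nearest 200 K.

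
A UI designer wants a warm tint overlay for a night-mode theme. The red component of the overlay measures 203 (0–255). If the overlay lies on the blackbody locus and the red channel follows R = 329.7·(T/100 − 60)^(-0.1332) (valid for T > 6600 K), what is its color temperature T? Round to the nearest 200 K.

9800 K

(t − 60)^(-0.1332) = 203/329.7 = 0.61571.
t − 60 = 0.61571^(1/-0.1332) = 0.61571^(-7.508) = 38.129, so t = 98.129.
T = 100·t = 9813 K → 9800 K to the nearest 200 K.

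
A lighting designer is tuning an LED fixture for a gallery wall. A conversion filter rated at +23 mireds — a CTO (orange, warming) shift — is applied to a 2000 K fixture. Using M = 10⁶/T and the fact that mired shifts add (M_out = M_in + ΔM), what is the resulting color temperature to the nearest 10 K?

M_in = 10⁶/2000 = 500.00 mireds.
M_out = 500.00 + (+23) = 523.00 mireds.
T_out = 10⁶/523.00 = 1912.0 K → 1910 K.

1910 K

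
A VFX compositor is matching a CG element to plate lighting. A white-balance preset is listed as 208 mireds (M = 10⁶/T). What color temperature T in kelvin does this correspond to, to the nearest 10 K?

T = 10⁶ / 208 = 4807.69 K → 4810 K.

4810 K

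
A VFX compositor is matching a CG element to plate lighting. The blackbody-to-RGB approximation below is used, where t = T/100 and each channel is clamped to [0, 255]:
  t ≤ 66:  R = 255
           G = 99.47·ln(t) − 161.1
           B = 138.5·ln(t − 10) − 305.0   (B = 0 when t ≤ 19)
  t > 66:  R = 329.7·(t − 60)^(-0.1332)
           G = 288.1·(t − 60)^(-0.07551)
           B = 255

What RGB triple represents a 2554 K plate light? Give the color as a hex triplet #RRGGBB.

#FFA14B

t = 2554/100 = 25.54; the t ≤ 66 branch applies.
R = 255 by definition for t ≤ 66.
G = 99.47·ln 25.54 − 161.1 = 99.47·3.2402 − 161.1 = 161.207.
B = 138.5·ln(25.54 − 10) − 305.0 = 138.5·ln 15.54 − 305.0 = 138.5·2.7434 − 305.0 = 74.963.
Rounded: (255, 161, 75).
In hex: #FFA14B.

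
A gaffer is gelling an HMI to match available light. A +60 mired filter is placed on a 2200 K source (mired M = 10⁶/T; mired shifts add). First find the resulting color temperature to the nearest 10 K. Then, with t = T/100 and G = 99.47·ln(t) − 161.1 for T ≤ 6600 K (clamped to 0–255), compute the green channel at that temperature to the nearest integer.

134

M_in = 10⁶/2200 = 454.55; M_out = 454.55 + (+60) = 514.55.
T_out = 10⁶/514.55 = 1943.5 K → 1940 K; t = 19.4.
G = 99.47·ln 19.4 − 161.1 = 99.47·2.9653 − 161.1 = 133.856.
Rounded: 134.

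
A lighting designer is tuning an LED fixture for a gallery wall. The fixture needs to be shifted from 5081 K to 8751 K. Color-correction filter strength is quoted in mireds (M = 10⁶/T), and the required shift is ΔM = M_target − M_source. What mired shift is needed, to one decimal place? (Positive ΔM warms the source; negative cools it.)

M_source = 10⁶/5081 = 196.812; M_target = 10⁶/8751 = 114.273.
ΔM = 114.273 − 196.812 = -82.539 → -82.5 mireds, a cooling shift.

-82.5 mireds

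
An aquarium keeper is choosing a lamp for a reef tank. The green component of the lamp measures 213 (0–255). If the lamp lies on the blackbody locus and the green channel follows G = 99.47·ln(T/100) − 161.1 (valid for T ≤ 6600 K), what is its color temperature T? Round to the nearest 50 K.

ln t = (213 + 161.1) / 99.47 = 3.7609.
t = e^3.7609 = 42.989.
T = 100·t = 4299 K → 4300 K to the nearest 50 K.

4300 K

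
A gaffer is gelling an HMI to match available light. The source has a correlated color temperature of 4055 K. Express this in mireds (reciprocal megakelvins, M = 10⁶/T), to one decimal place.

M = 10⁶ / 4055 = 246.609 → 246.6 mireds.

246.6 mireds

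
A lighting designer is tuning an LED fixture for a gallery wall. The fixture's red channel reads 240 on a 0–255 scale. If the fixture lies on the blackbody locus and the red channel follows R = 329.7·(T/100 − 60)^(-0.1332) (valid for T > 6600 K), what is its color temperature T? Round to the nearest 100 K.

7100 K

(t − 60)^(-0.1332) = 240/329.7 = 0.72793.
t − 60 = 0.72793^(1/-0.1332) = 0.72793^(-7.508) = 10.848, so t = 70.848.
T = 100·t = 7085 K → 7100 K to the nearest 100 K.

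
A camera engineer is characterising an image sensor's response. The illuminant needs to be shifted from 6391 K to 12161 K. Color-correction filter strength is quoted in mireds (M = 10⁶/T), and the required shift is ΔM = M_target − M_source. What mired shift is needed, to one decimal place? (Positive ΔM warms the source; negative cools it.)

-74.2 mireds

M_source = 10⁶/6391 = 156.470; M_target = 10⁶/12161 = 82.230.
ΔM = 82.230 − 156.470 = -74.240 → -74.2 mireds, a cooling shift.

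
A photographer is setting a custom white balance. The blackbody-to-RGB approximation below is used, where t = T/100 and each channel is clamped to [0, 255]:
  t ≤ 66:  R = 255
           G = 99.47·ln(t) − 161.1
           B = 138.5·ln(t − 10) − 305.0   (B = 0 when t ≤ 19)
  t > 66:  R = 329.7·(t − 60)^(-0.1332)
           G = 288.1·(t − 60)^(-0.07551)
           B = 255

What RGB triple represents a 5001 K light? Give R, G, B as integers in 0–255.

t = 5001/100 = 50.01; the t ≤ 66 branch applies.
R = 255 by definition for t ≤ 66.
G = 99.47·ln 50.01 − 161.1 = 99.47·3.9122 − 161.1 = 228.049.
B = 138.5·ln(50.01 − 10) − 305.0 = 138.5·ln 40.01 − 305.0 = 138.5·3.6891 − 305.0 = 205.944.
Rounded: (255, 228, 206).

R=255, G=228, B=206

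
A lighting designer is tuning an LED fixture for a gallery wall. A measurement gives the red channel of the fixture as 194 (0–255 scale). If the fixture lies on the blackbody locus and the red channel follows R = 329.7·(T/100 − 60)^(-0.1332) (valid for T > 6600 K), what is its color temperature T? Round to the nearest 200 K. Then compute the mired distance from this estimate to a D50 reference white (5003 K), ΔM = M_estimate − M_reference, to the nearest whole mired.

-112 mireds

(t − 60)^(-0.1332) = 194/329.7 = 0.58841.
t − 60 = 0.58841^(1/-0.1332) = 0.58841^(-7.508) = 53.593, so t = 113.593.
T = 100·t = 11359 K → 11400 K to the nearest 200 K.
M_estimate = 10⁶/11400 = 87.72; M_reference = 10⁶/5003 = 199.88.
ΔM = 87.72 − 199.88 = -112.16 → -112 mireds.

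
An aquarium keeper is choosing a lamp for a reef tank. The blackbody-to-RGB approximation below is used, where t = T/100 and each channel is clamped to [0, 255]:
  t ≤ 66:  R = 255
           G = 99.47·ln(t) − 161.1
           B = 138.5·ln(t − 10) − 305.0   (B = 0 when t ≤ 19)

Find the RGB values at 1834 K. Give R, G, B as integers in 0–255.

t = 1834/100 = 18.34; the t ≤ 66 branch applies.
R = 255 by definition for t ≤ 66.
G = 99.47·ln 18.34 − 161.1 = 99.47·2.9091 − 161.1 = 128.267.
t = 18.34 ≤ 19, so B = 0.
Rounded: (255, 128, 0).

R=255, G=128, B=0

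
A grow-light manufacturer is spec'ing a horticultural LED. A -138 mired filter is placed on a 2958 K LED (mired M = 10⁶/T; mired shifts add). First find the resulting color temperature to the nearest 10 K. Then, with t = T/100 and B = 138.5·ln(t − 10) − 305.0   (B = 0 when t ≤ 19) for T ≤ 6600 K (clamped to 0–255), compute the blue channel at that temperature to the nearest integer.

M_in = 10⁶/2958 = 338.07; M_out = 338.07 + (-138) = 200.07.
T_out = 10⁶/200.07 = 4998.3 K → 5000 K; t = 50.
B = 138.5·ln(50 − 10) − 305.0 = 138.5·ln 40 − 305.0 = 138.5·3.6889 − 305.0 = 205.910.
Rounded: 206.

206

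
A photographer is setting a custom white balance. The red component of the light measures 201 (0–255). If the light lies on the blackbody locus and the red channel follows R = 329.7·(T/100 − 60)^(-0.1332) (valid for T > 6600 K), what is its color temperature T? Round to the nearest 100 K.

10100 K

(t − 60)^(-0.1332) = 201/329.7 = 0.60965.
t − 60 = 0.60965^(1/-0.1332) = 0.60965^(-7.508) = 41.071, so t = 101.071.
T = 100·t = 10107 K → 10100 K to the nearest 100 K.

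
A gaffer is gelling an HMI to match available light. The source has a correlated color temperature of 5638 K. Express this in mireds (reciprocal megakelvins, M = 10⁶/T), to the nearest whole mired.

M = 10⁶ / 5638 = 177.368 → 177 mireds.

177 mireds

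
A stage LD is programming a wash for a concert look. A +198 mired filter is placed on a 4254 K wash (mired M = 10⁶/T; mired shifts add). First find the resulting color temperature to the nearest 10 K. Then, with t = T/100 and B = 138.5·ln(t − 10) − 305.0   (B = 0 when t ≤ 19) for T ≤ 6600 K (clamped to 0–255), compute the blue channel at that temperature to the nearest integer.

M_in = 10⁶/4254 = 235.07; M_out = 235.07 + (+198) = 433.07.
T_out = 10⁶/433.07 = 2309.1 K → 2310 K; t = 23.1.
B = 138.5·ln(23.1 − 10) − 305.0 = 138.5·ln 13.1 − 305.0 = 138.5·2.5726 − 305.0 = 51.307.
Rounded: 51.

51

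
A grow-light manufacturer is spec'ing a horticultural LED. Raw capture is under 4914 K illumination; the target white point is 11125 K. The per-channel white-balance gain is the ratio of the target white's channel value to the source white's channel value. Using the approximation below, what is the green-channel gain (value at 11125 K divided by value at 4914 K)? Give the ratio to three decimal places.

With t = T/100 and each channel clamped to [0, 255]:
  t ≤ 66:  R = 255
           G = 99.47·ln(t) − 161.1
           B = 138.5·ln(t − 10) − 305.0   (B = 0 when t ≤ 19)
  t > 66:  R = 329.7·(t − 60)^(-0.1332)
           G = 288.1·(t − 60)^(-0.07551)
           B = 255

0.946

At 4914 K (t = 49.14):
  G = 99.47·ln 49.14 − 161.1 = 99.47·3.8947 − 161.1 = 226.303.
At 11125 K (t = 111.25):
  G = 288.1·(111.25 − 60)^(-0.07551) = 288.1·51.25^(-0.07551) = 288.1·0.74285 = 214.015.
Gain = 214.015 / 226.303 = 0.9457 → 0.946.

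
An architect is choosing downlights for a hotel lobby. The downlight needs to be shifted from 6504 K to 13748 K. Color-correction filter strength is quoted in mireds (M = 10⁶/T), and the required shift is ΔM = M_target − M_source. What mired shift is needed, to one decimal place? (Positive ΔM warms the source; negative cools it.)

-81.0 mireds

M_source = 10⁶/6504 = 153.752; M_target = 10⁶/13748 = 72.738.
ΔM = 72.738 − 153.752 = -81.014 → -81.0 mireds, a cooling shift.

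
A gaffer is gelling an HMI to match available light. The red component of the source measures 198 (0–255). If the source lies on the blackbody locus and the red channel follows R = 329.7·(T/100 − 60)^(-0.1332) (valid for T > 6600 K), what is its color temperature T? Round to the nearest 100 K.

10600 K

(t − 60)^(-0.1332) = 198/329.7 = 0.60055.
t − 60 = 0.60055^(1/-0.1332) = 0.60055^(-7.508) = 45.980, so t = 105.980.
T = 100·t = 10598 K → 10600 K to the nearest 100 K.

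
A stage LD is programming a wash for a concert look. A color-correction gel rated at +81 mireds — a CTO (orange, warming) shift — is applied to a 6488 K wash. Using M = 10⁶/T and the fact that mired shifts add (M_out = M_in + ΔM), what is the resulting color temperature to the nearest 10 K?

M_in = 10⁶/6488 = 154.13 mireds.
M_out = 154.13 + (+81) = 235.13 mireds.
T_out = 10⁶/235.13 = 4253.0 K → 4250 K.

4250 K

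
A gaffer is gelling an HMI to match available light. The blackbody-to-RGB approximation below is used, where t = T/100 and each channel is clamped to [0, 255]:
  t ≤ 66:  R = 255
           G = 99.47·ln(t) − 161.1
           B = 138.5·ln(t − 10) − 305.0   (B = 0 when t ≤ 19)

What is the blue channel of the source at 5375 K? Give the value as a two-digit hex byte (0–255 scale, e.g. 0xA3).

t = 5375/100 = 53.75; the t ≤ 66 branch applies.
B = 138.5·ln(53.75 − 10) − 305.0 = 138.5·ln 43.75 − 305.0 = 138.5·3.7785 − 305.0 = 218.321.
Rounded: 218; in hex, 0xDA.

0xDA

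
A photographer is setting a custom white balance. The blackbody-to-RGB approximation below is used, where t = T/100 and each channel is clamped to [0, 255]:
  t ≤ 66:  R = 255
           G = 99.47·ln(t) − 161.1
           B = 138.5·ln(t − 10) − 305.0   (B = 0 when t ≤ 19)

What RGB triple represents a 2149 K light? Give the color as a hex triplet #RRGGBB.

t = 2149/100 = 21.49; the t ≤ 66 branch applies.
R = 255 by definition for t ≤ 66.
G = 99.47·ln 21.49 − 161.1 = 99.47·3.0676 − 161.1 = 144.033.
B = 138.5·ln(21.49 − 10) − 305.0 = 138.5·ln 11.49 − 305.0 = 138.5·2.4415 − 305.0 = 33.145.
Rounded: (255, 144, 33).
In hex: #FF9021.

#FF9021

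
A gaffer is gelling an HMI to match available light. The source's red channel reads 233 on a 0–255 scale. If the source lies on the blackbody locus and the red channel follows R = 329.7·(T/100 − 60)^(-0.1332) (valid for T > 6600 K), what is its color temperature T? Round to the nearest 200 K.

(t − 60)^(-0.1332) = 233/329.7 = 0.70670.
t − 60 = 0.70670^(1/-0.1332) = 0.70670^(-7.508) = 13.547, so t = 73.547.
T = 100·t = 7355 K → 7400 K to the nearest 200 K.

7400 K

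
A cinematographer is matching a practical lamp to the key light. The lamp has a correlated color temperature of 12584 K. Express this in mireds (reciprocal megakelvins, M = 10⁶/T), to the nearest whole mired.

79 mireds

M = 10⁶ / 12584 = 79.466 → 79 mireds.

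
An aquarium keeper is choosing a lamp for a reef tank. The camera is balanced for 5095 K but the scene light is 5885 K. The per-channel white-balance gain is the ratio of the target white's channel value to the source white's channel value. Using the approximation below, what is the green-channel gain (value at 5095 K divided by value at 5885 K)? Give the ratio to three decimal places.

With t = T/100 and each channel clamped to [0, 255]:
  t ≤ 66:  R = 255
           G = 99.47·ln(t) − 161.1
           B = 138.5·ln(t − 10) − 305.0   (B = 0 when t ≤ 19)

0.941

At 5885 K (t = 58.85):
  G = 99.47·ln 58.85 − 161.1 = 99.47·4.0750 − 161.1 = 244.239.
At 5095 K (t = 50.95):
  G = 99.47·ln 50.95 − 161.1 = 99.47·3.9308 − 161.1 = 229.901.
Gain = 229.901 / 244.239 = 0.9413 → 0.941.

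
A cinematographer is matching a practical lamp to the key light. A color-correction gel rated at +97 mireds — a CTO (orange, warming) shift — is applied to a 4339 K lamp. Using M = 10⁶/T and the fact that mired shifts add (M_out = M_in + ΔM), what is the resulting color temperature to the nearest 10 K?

M_in = 10⁶/4339 = 230.47 mireds.
M_out = 230.47 + (+97) = 327.47 mireds.
T_out = 10⁶/327.47 = 3053.7 K → 3050 K.

3050 K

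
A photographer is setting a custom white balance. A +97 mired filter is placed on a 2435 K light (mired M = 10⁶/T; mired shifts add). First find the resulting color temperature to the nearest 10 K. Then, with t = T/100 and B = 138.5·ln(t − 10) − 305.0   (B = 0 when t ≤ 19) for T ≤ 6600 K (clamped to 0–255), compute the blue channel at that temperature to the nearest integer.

M_in = 10⁶/2435 = 410.68; M_out = 410.68 + (+97) = 507.68.
T_out = 10⁶/507.68 = 1969.8 K → 1970 K; t = 19.7.
B = 138.5·ln(19.7 − 10) − 305.0 = 138.5·ln 9.7 − 305.0 = 138.5·2.2721 − 305.0 = 9.689.
Rounded: 10.

10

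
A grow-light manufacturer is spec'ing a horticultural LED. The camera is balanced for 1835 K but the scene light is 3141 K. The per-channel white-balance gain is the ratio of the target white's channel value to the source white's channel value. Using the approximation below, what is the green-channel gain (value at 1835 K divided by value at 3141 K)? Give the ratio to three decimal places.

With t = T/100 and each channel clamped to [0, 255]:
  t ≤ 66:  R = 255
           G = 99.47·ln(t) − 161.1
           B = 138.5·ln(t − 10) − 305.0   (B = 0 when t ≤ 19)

At 3141 K (t = 31.41):
  G = 99.47·ln 31.41 − 161.1 = 99.47·3.4471 − 161.1 = 181.786.
At 1835 K (t = 18.35):
  G = 99.47·ln 18.35 − 161.1 = 99.47·2.9096 − 161.1 = 128.321.
Gain = 128.321 / 181.786 = 0.7059 → 0.706.

0.706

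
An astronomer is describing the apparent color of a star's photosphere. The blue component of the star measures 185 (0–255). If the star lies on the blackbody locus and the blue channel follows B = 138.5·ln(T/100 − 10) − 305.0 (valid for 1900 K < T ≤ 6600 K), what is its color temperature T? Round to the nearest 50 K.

ln(t − 10) = (185 + 305.0) / 138.5 = 3.5379.
t − 10 = e^3.5379 = 34.395, so t = 44.395.
T = 100·t = 4439 K → 4450 K to the nearest 50 K.

4450 K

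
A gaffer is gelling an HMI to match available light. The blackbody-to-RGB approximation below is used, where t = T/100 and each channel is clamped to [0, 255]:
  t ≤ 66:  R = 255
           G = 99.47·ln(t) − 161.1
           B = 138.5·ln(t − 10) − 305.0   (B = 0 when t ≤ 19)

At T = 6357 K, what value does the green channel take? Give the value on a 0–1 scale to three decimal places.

0.988

t = 6357/100 = 63.57; the t ≤ 66 branch applies.
G = 99.47·ln 63.57 − 161.1 = 99.47·4.1521 − 161.1 = 251.914.
On a 0–1 scale: 251.914/255 = 0.9879 → 0.988.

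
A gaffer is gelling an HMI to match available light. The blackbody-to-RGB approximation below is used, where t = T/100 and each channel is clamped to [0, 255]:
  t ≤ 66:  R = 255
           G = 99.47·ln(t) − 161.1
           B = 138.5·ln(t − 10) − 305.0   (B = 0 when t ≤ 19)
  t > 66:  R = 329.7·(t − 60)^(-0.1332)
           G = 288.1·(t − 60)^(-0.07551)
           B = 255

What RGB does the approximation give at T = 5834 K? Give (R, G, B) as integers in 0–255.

(255, 243, 232)

t = 5834/100 = 58.34; the t ≤ 66 branch applies.
R = 255 by definition for t ≤ 66.
G = 99.47·ln 58.34 − 161.1 = 99.47·4.0663 − 161.1 = 243.374.
B = 138.5·ln(58.34 − 10) − 305.0 = 138.5·ln 48.34 − 305.0 = 138.5·3.8783 − 305.0 = 232.139.
Rounded: (255, 243, 232).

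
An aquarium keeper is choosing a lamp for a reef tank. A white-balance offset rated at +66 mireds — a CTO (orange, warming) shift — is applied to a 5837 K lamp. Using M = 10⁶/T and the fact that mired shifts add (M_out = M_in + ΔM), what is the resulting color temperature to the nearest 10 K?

M_in = 10⁶/5837 = 171.32 mireds.
M_out = 171.32 + (+66) = 237.32 mireds.
T_out = 10⁶/237.32 = 4213.7 K → 4210 K.

4210 K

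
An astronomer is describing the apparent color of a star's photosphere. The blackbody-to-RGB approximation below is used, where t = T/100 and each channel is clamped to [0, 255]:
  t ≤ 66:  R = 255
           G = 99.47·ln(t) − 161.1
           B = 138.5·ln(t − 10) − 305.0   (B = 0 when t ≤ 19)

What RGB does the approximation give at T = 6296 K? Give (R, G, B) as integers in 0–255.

t = 6296/100 = 62.96; the t ≤ 66 branch applies.
R = 255 by definition for t ≤ 66.
G = 99.47·ln 62.96 − 161.1 = 99.47·4.1425 − 161.1 = 250.954.
B = 138.5·ln(62.96 − 10) − 305.0 = 138.5·ln 52.96 − 305.0 = 138.5·3.9695 − 305.0 = 244.781.
Rounded: (255, 251, 245).

(255, 251, 245)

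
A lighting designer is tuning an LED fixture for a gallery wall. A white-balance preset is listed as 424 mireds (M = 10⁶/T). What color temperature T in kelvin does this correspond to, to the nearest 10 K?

2360 K

T = 10⁶ / 424 = 2358.49 K → 2360 K.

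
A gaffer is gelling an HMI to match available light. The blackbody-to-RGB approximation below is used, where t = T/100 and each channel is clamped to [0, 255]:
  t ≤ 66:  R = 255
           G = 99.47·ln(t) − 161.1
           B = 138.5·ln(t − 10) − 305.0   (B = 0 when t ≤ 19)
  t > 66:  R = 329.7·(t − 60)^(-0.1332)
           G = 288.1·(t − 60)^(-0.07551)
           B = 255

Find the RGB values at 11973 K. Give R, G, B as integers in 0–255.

t = 11973/100 = 119.73; the t > 66 branch applies.
R = 329.7·(119.73 − 60)^(-0.1332) = 329.7·59.73^(-0.1332) = 329.7·0.57998 = 191.219.
G = 288.1·(119.73 − 60)^(-0.07551) = 288.1·59.73^(-0.07551) = 288.1·0.73431 = 211.555.
B = 255 by definition for t > 66.
Rounded: (191, 212, 255).

R=191, G=212, B=255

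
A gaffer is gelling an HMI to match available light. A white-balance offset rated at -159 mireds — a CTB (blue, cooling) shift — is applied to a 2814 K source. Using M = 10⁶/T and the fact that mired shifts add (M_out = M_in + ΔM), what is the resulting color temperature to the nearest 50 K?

5100 K

M_in = 10⁶/2814 = 355.37 mireds.
M_out = 355.37 + (-159) = 196.37 mireds.
T_out = 10⁶/196.37 = 5092.5 K → 5100 K.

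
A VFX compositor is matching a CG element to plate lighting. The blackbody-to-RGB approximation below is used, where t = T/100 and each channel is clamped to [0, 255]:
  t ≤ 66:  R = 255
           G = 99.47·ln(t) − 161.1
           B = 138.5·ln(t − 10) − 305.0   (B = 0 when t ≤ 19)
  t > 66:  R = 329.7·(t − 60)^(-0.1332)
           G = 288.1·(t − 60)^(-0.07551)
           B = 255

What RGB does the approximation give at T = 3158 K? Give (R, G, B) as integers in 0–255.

t = 3158/100 = 31.58; the t ≤ 66 branch applies.
R = 255 by definition for t ≤ 66.
G = 99.47·ln 31.58 − 161.1 = 99.47·3.4525 − 161.1 = 182.323.
B = 138.5·ln(31.58 − 10) − 305.0 = 138.5·ln 21.58 − 305.0 = 138.5·3.0718 − 305.0 = 120.440.
Rounded: (255, 182, 120).

(255, 182, 120)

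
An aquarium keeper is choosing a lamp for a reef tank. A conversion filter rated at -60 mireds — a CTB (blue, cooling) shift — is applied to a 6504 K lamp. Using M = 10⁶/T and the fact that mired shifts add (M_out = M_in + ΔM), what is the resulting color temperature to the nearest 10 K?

10670 K

M_in = 10⁶/6504 = 153.75 mireds.
M_out = 153.75 + (-60) = 93.75 mireds.
T_out = 10⁶/93.75 = 10666.5 K → 10670 K.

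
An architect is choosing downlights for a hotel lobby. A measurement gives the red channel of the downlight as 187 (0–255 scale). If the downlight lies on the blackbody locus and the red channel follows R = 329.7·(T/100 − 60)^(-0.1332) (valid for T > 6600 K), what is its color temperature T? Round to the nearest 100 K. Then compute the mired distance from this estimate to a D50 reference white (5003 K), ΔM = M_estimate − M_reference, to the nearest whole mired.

-124 mireds

(t − 60)^(-0.1332) = 187/329.7 = 0.56718.
t − 60 = 0.56718^(1/-0.1332) = 0.56718^(-7.508) = 70.620, so t = 130.620.
T = 100·t = 13062 K → 13100 K to the nearest 100 K.
M_estimate = 10⁶/13100 = 76.34; M_reference = 10⁶/5003 = 199.88.
ΔM = 76.34 − 199.88 = -123.54 → -124 mireds.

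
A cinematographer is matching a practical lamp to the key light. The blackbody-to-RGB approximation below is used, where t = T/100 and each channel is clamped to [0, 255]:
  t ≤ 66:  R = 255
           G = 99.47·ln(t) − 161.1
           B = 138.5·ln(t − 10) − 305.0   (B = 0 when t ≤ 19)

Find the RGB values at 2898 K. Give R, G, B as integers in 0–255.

t = 2898/100 = 28.98; the t ≤ 66 branch applies.
R = 255 by definition for t ≤ 66.
G = 99.47·ln 28.98 − 161.1 = 99.47·3.3666 − 161.1 = 173.776.
B = 138.5·ln(28.98 − 10) − 305.0 = 138.5·ln 18.98 − 305.0 = 138.5·2.9434 − 305.0 = 102.659.
Rounded: (255, 174, 103).

R=255, G=174, B=103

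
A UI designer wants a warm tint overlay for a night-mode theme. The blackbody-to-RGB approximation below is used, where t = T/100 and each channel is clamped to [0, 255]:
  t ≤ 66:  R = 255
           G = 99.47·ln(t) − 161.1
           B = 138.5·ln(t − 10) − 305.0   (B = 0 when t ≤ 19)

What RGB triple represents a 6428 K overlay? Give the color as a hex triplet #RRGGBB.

t = 6428/100 = 64.28; the t ≤ 66 branch applies.
R = 255 by definition for t ≤ 66.
G = 99.47·ln 64.28 − 161.1 = 99.47·4.1632 − 161.1 = 253.018.
B = 138.5·ln(64.28 − 10) − 305.0 = 138.5·ln 54.28 − 305.0 = 138.5·3.9942 − 305.0 = 248.191.
Rounded: (255, 253, 248).
In hex: #FFFDF8.

#FFFDF8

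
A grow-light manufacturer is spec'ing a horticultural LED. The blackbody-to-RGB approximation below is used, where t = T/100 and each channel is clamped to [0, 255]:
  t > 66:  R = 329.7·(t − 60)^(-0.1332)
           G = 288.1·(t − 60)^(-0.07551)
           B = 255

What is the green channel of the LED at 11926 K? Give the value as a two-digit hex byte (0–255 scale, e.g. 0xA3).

0xD4

t = 11926/100 = 119.26; the t > 66 branch applies.
G = 288.1·(119.26 − 60)^(-0.07551) = 288.1·59.26^(-0.07551) = 288.1·0.73475 = 211.681.
Rounded: 212; in hex, 0xD4.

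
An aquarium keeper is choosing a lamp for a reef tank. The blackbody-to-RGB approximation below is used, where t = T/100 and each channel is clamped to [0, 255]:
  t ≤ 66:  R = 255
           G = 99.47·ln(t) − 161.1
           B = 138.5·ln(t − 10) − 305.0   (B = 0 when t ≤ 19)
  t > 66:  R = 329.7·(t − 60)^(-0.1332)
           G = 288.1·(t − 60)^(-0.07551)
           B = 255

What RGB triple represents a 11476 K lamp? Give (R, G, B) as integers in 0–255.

(193, 213, 255)

t = 11476/100 = 114.76; the t > 66 branch applies.
R = 329.7·(114.76 − 60)^(-0.1332) = 329.7·54.76^(-0.1332) = 329.7·0.58673 = 193.444.
G = 288.1·(114.76 − 60)^(-0.07551) = 288.1·54.76^(-0.07551) = 288.1·0.73914 = 212.947.
B = 255 by definition for t > 66.
Rounded: (193, 213, 255).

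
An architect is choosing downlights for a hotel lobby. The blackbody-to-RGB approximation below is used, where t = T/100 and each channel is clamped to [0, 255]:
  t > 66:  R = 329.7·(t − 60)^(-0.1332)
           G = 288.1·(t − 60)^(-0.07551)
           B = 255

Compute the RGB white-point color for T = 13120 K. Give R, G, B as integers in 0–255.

t = 13120/100 = 131.2; the t > 66 branch applies.
R = 329.7·(131.2 − 60)^(-0.1332) = 329.7·71.2^(-0.1332) = 329.7·0.56656 = 186.796.
G = 288.1·(131.2 − 60)^(-0.07551) = 288.1·71.2^(-0.07551) = 288.1·0.72463 = 208.767.
B = 255 by definition for t > 66.
Rounded: (187, 209, 255).

R=187, G=209, B=255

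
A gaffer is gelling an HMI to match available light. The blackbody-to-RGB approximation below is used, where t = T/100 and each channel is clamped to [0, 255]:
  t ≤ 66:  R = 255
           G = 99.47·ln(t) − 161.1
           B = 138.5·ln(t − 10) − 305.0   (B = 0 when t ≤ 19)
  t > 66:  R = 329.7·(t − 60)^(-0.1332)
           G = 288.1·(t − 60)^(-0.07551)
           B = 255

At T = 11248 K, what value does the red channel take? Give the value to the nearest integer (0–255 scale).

195

t = 11248/100 = 112.48; the t > 66 branch applies.
R = 329.7·(112.48 − 60)^(-0.1332) = 329.7·52.48^(-0.1332) = 329.7·0.59006 = 194.543.
Rounded: 195.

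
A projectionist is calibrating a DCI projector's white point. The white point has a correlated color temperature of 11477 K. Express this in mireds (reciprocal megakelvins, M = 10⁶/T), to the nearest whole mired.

87 mireds

M = 10⁶ / 11477 = 87.131 → 87 mireds.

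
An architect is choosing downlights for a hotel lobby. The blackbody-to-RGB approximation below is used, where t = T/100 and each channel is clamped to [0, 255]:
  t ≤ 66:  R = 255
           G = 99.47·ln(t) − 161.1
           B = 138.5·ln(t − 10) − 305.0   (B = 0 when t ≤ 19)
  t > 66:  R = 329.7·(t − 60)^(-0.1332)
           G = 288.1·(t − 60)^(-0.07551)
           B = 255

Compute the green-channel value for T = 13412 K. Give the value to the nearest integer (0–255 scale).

208

t = 13412/100 = 134.12; the t > 66 branch applies.
G = 288.1·(134.12 − 60)^(-0.07551) = 288.1·74.12^(-0.07551) = 288.1·0.72244 = 208.135.
Rounded: 208.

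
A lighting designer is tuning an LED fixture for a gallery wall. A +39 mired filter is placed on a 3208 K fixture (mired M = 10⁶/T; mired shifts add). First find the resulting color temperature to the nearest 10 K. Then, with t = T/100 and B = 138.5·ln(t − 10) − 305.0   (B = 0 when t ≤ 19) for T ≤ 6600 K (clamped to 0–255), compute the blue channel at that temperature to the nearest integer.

M_in = 10⁶/3208 = 311.72; M_out = 311.72 + (+39) = 350.72.
T_out = 10⁶/350.72 = 2851.3 K → 2850 K; t = 28.5.
B = 138.5·ln(28.5 − 10) − 305.0 = 138.5·ln 18.5 − 305.0 = 138.5·2.9178 − 305.0 = 99.111.
Rounded: 99.

99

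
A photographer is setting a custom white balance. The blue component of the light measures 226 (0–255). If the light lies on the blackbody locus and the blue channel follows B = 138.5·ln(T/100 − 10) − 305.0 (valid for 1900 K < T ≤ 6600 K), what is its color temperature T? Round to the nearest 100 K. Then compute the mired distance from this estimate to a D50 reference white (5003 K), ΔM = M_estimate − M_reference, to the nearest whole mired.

-21 mireds

ln(t − 10) = (226 + 305.0) / 138.5 = 3.8339.
t − 10 = e^3.8339 = 46.244, so t = 56.244.
T = 100·t = 5624 K → 5600 K to the nearest 100 K.
M_estimate = 10⁶/5600 = 178.57; M_reference = 10⁶/5003 = 199.88.
ΔM = 178.57 − 199.88 = -21.31 → -21 mireds.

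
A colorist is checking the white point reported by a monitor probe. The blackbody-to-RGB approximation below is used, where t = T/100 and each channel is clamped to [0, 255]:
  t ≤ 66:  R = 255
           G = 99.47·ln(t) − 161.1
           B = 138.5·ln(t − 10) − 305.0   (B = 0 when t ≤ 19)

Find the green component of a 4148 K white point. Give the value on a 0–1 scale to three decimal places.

0.821

t = 4148/100 = 41.48; the t ≤ 66 branch applies.
G = 99.47·ln 41.48 − 161.1 = 99.47·3.7252 − 161.1 = 209.447.
On a 0–1 scale: 209.447/255 = 0.8214 → 0.821.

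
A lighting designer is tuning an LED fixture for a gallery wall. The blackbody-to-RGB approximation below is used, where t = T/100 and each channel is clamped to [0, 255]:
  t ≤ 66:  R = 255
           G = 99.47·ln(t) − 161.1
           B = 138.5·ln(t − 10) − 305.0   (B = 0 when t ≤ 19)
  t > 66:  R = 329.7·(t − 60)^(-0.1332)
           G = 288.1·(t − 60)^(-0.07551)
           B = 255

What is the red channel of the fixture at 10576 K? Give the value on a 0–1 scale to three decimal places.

t = 10576/100 = 105.76; the t > 66 branch applies.
R = 329.7·(105.76 − 60)^(-0.1332) = 329.7·45.76^(-0.1332) = 329.7·0.60093 = 198.126.
On a 0–1 scale: 198.126/255 = 0.7770 → 0.777.

0.777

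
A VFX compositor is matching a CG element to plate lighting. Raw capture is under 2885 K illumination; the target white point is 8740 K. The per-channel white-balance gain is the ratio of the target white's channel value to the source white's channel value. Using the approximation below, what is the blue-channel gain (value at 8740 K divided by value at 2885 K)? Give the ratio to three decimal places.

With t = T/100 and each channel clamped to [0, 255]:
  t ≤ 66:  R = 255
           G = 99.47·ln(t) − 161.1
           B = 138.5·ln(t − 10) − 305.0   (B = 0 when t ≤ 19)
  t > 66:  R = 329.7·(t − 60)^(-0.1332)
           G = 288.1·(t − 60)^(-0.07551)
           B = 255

At 2885 K (t = 28.85):
  B = 138.5·ln(28.85 − 10) − 305.0 = 138.5·ln 18.85 − 305.0 = 138.5·2.9365 − 305.0 = 101.707.
At 8740 K (t = 87.4):
  B = 255 by definition for t > 66.
Gain = 255.000 / 101.707 = 2.5072 → 2.507.

2.507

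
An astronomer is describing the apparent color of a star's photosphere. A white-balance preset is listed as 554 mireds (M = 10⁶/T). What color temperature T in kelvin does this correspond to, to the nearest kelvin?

1805 K

T = 10⁶ / 554 = 1805.05 K → 1805 K.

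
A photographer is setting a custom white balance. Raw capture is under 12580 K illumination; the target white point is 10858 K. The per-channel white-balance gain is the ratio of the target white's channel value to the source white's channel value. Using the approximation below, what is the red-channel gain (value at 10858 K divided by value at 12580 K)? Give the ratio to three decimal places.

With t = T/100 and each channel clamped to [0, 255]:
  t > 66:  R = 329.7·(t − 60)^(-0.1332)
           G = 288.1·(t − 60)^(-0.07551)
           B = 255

1.041

At 12580 K (t = 125.8):
  R = 329.7·(125.8 − 60)^(-0.1332) = 329.7·65.8^(-0.1332) = 329.7·0.57255 = 188.769.
At 10858 K (t = 108.58):
  R = 329.7·(108.58 − 60)^(-0.1332) = 329.7·48.58^(-0.1332) = 329.7·0.59616 = 196.554.
Gain = 196.554 / 188.769 = 1.0412 → 1.041.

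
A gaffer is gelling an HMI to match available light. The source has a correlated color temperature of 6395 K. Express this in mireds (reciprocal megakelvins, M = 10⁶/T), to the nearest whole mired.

M = 10⁶ / 6395 = 156.372 → 156 mireds.

156 mireds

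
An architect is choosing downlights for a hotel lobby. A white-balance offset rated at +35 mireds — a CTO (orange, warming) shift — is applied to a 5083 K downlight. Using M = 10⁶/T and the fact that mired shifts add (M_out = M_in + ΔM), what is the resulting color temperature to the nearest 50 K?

4300 K

M_in = 10⁶/5083 = 196.73 mireds.
M_out = 196.73 + (+35) = 231.73 mireds.
T_out = 10⁶/231.73 = 4315.3 K → 4300 K.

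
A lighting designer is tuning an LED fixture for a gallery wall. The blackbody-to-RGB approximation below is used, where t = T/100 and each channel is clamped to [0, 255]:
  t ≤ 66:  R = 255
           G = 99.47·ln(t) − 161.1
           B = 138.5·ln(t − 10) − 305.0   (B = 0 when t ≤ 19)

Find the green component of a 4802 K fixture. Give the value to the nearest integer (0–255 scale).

t = 4802/100 = 48.02; the t ≤ 66 branch applies.
G = 99.47·ln 48.02 − 161.1 = 99.47·3.8716 − 161.1 = 224.010.
Rounded: 224.

224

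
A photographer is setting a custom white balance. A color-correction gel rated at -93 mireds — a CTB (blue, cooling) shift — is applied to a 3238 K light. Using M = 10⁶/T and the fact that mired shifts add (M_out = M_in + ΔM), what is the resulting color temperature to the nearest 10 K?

M_in = 10⁶/3238 = 308.83 mireds.
M_out = 308.83 + (-93) = 215.83 mireds.
T_out = 10⁶/215.83 = 4633.2 K → 4630 K.

4630 K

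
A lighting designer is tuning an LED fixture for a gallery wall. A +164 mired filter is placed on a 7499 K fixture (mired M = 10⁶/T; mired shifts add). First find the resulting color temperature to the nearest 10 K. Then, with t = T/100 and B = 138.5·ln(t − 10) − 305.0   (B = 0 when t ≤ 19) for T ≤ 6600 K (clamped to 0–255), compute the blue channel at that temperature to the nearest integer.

M_in = 10⁶/7499 = 133.35; M_out = 133.35 + (+164) = 297.35.
T_out = 10⁶/297.35 = 3363.0 K → 3360 K; t = 33.6.
B = 138.5·ln(33.6 − 10) − 305.0 = 138.5·ln 23.6 − 305.0 = 138.5·3.1612 − 305.0 = 132.833.
Rounded: 133.

133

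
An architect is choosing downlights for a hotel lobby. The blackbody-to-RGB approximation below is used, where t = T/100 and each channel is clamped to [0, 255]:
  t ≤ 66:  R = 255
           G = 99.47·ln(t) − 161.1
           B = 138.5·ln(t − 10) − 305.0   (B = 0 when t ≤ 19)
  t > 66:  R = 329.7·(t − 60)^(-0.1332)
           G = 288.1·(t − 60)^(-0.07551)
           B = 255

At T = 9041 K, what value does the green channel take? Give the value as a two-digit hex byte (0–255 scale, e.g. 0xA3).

0xDF

t = 9041/100 = 90.41; the t > 66 branch applies.
G = 288.1·(90.41 − 60)^(-0.07551) = 288.1·30.41^(-0.07551) = 288.1·0.77271 = 222.618.
Rounded: 223; in hex, 0xDF.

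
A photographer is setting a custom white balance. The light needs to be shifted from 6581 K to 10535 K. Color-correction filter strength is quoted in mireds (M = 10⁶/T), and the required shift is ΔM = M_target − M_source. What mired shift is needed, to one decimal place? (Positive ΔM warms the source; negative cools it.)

M_source = 10⁶/6581 = 151.953; M_target = 10⁶/10535 = 94.922.
ΔM = 94.922 − 151.953 = -57.031 → -57.0 mireds, a cooling shift.

-57.0 mireds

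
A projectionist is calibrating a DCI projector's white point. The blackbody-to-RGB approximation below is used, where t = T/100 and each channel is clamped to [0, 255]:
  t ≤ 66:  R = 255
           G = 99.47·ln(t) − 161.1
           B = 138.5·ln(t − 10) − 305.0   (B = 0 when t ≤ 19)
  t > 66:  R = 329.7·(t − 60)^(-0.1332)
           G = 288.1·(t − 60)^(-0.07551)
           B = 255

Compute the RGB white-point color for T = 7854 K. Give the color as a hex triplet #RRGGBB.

#DFE7FF

t = 7854/100 = 78.54; the t > 66 branch applies.
R = 329.7·(78.54 − 60)^(-0.1332) = 329.7·18.54^(-0.1332) = 329.7·0.67778 = 223.464.
G = 288.1·(78.54 − 60)^(-0.07551) = 288.1·18.54^(-0.07551) = 288.1·0.80213 = 231.094.
B = 255 by definition for t > 66.
Rounded: (223, 231, 255).
In hex: #DFE7FF.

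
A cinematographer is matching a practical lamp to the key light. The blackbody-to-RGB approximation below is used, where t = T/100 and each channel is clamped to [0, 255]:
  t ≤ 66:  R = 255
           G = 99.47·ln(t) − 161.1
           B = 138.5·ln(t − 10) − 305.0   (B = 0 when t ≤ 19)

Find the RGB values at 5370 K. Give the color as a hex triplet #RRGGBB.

#FFEBDA

t = 5370/100 = 53.7; the t ≤ 66 branch applies.
R = 255 by definition for t ≤ 66.
G = 99.47·ln 53.7 − 161.1 = 99.47·3.9834 − 161.1 = 235.130.
B = 138.5·ln(53.7 − 10) − 305.0 = 138.5·ln 43.7 − 305.0 = 138.5·3.7773 − 305.0 = 218.163.
Rounded: (255, 235, 218).
In hex: #FFEBDA.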